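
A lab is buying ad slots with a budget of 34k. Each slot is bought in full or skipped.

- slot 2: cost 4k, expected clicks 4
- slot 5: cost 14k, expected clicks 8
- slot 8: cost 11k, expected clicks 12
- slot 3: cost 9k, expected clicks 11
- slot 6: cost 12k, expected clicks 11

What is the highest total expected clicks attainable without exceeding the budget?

This is a 0-1 knapsack instance.
slot 5 + slot 8 + slot 3: cost 14 + 11 + 9 = 34 ≤ 34, expected clicks 8 + 12 + 11 = 31.
slot 8 + slot 3 + slot 6: cost 11 + 9 + 12 = 32 ≤ 34, expected clicks 12 + 11 + 11 = 34.
slot 2 + slot 8 + slot 3: cost 4 + 11 + 9 = 24 ≤ 34, expected clicks 4 + 12 + 11 = 27.
Best is slot 8, slot 3, and slot 6 with total expected clicks 34.

34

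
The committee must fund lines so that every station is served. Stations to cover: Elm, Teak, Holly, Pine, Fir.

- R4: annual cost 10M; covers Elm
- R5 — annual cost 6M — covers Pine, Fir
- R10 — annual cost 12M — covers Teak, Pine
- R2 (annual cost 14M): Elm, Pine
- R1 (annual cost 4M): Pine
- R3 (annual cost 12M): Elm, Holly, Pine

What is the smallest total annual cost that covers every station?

30

This is an integer covering problem.
Choose R5, R10, and R3: together they cover Elm, Teak, Holly, Pine, Fir — every station.
Total annual cost: 6 + 12 + 12 = 30.
No cover costs less than 30.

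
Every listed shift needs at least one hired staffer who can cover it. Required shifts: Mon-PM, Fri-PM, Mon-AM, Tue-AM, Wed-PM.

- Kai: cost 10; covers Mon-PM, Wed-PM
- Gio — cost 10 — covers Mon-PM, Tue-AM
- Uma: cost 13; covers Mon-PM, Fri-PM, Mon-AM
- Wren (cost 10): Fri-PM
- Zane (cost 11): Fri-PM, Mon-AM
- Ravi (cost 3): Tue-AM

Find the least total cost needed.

This is a weighted set-cover instance.
Choose Kai, Zane, and Ravi: together they cover Mon-PM, Fri-PM, Mon-AM, Tue-AM, Wed-PM — every shift.
Total cost: 10 + 11 + 3 = 24.

24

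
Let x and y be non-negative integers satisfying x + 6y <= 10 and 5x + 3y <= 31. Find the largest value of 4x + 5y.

The continuous relaxation peaks at (5.78, 0.704) with value 26.63; rounding to a feasible lattice point costs some objective.
(x,y)=(6,0): 1·6+6·0=6≤10, 5·6+3·0=30≤31, objective 24.
(x,y)=(4,1): 1·4+6·1=10≤10, 5·4+3·1=23≤31, objective 21.
(x,y)=(5,0): 1·5+6·0=5≤10, 5·5+3·0=25≤31, objective 20.
Maximum is 24 at (x,y)=(6,0).

24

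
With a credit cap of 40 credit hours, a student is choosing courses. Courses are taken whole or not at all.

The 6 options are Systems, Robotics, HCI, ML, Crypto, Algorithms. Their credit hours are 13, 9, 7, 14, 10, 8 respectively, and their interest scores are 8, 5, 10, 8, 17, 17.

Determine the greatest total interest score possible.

This is an integer program with binary decision variables.
Take Systems, HCI, Crypto, and Algorithms: credit hours 13 + 7 + 10 + 8 = 38 ≤ 40, interest score 8 + 10 + 17 + 17 = 52.
No feasible combination exceeds this.

52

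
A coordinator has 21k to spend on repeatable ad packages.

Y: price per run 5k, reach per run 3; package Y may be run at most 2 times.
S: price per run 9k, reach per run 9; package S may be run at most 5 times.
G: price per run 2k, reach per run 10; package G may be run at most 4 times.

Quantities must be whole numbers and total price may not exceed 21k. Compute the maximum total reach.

49

Take 1×S and 4×G: price 17 ≤ 21, reach 1·9 + 4·10 = 49.
G has the best ratio (10/2) and is taken to its limit of 4; remaining capacity is filled optimally with the others.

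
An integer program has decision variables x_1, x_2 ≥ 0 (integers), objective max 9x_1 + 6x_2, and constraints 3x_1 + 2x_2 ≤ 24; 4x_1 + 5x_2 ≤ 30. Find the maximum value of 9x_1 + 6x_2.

(x_1,x_2)=(7,0): 3·7+2·0=21≤24, 4·7+5·0=28≤30, objective 63.
(x_1,x_2)=(6,1): 3·6+2·1=20≤24, 4·6+5·1=29≤30, objective 60.
(x_1,x_2)=(6,0): 3·6+2·0=18≤24, 4·6+5·0=24≤30, objective 54.
The best lattice point is (7,0), giving 63.

63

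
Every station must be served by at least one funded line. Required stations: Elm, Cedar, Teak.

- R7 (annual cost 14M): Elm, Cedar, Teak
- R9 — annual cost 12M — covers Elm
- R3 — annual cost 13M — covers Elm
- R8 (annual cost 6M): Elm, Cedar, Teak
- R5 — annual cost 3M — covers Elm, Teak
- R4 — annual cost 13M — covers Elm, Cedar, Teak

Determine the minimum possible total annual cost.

6

R8 alone covers Elm, Cedar, Teak — every station.
Total annual cost: 6.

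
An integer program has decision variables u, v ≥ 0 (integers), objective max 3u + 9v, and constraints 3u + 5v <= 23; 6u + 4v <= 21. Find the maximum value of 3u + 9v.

36

The continuous relaxation peaks at (0, 4.6) with value 41.40; rounding to a feasible lattice point costs some objective.
(u,v)=(0,4): 3·0+5·4=20≤23, 6·0+4·4=16≤21, objective 36.
(u,v)=(1,3): 3·1+5·3=18≤23, 6·1+4·3=18≤21, objective 30.
No feasible integer point exceeds 36.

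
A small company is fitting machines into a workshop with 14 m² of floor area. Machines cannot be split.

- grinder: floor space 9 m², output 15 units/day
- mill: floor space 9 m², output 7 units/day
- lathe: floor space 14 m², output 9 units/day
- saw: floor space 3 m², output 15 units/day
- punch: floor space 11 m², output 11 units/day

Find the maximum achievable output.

grinder + saw: floor space 9 + 3 = 12 ≤ 14, output 15 + 15 = 30.
saw + punch: floor space 3 + 11 = 14 ≤ 14, output 15 + 11 = 26.
Best is grinder and saw with total output 30.

30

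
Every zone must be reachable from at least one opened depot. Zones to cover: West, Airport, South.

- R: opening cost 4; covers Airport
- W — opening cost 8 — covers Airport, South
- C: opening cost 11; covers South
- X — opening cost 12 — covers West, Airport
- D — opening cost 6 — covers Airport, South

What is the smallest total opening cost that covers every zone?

18

Choose X and D: together they cover West, Airport, South — every zone.
Total opening cost: 12 + 6 = 18.
No cover costs less than 18.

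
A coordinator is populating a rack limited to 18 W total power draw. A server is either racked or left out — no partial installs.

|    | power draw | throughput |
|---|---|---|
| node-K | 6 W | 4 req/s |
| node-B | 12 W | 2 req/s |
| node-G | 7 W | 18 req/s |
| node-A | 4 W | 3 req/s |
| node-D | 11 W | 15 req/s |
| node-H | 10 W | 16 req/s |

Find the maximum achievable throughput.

Take node-G and node-H: power draw 7 + 10 = 17 ≤ 18, throughput 18 + 16 = 34.
No other feasible combination does better.

34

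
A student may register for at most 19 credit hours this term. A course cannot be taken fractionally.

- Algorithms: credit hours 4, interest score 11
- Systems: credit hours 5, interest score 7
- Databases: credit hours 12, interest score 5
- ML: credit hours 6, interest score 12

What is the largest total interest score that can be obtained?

30

This is a 0-1 knapsack instance.
Algorithms + Systems + ML: credit hours 4 + 5 + 6 = 15 ≤ 19, interest score 11 + 7 + 12 = 30.
Algorithms + ML: credit hours 4 + 6 = 10 ≤ 19, interest score 11 + 12 = 23.
Systems + ML: credit hours 5 + 6 = 11 ≤ 19, interest score 7 + 12 = 19.
Best is Algorithms, Systems, and ML with total interest score 30.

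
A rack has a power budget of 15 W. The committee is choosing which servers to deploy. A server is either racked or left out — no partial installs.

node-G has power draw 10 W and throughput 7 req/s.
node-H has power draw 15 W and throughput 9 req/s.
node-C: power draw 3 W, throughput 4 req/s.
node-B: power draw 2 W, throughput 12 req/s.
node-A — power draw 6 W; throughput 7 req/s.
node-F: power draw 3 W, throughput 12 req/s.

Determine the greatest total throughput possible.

35

Treat it as a binary knapsack problem.
Take node-C, node-B, node-A, and node-F: power draw 3 + 2 + 6 + 3 = 14 ≤ 15, throughput 4 + 12 + 7 + 12 = 35.
No other feasible combination does better.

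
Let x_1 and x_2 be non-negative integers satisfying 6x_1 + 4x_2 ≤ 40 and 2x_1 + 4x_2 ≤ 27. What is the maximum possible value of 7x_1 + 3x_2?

Relaxing integrality, the LP optimum is 46.67 at (x_1,x_2) = (6.67, 0), which is not an integer point.
(x_1,x_2)=(6,1) is feasible, giving 45.
(x_1,x_2)=(6,0) is feasible, giving 42.
(x_1,x_2)=(5,2) is feasible, giving 41.
The best lattice point is (6,1), giving 45.

45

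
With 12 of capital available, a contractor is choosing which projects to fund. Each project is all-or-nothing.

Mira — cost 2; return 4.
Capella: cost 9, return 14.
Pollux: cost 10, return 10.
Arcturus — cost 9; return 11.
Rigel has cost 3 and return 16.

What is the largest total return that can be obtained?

Arcturus + Rigel: cost 9 + 3 = 12 ≤ 12, return 11 + 16 = 27.
Capella + Rigel: cost 9 + 3 = 12 ≤ 12, return 14 + 16 = 30.
Mira + Rigel: cost 2 + 3 = 5 ≤ 12, return 4 + 16 = 20.
Best is Capella and Rigel with total return 30.

30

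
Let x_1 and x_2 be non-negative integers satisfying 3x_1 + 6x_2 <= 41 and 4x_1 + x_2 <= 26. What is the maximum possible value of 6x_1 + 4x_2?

46

The continuous relaxation peaks at (5.48, 4.1) with value 49.24; rounding to a feasible lattice point costs some objective.
(x_1,x_2)=(5,4): 3·5+6·4=39≤41, 4·5+1·4=24≤26, objective 46.
(x_1,x_2)=(5,3): 3·5+6·3=33≤41, 4·5+1·3=23≤26, objective 42.
Maximum is 46 at (x_1,x_2)=(5,4).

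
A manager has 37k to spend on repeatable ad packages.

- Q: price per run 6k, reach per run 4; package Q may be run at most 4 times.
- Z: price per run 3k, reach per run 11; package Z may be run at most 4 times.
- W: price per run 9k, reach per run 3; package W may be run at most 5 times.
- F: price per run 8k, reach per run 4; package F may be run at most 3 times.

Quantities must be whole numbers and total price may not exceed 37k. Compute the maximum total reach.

60

4×Z and 3×F: price 36 ≤ 37, reach 4·11 + 3·4 = 56.
4×Q and 4×Z: price 36 ≤ 37, reach 4·4 + 4·11 = 60.
Best is 60.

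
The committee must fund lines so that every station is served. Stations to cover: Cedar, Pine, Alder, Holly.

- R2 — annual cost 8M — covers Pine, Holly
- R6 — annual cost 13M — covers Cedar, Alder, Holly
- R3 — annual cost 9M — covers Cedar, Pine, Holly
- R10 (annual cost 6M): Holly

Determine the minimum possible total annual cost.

The greedy cost-per-new-station heuristic would pick R3 and R6 for 22, but a cheaper cover exists.
Choose R2 and R6: together they cover Cedar, Pine, Alder, Holly — every station.
Total annual cost: 8 + 13 = 21.
No cover costs less than 21.

21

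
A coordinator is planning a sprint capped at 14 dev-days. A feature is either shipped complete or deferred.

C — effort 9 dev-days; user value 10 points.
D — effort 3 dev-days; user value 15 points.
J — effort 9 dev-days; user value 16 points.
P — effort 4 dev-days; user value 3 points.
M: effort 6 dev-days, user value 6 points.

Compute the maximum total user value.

D + J: effort 3 + 9 = 12 ≤ 14, user value 15 + 16 = 31.
D + P + M: effort 3 + 4 + 6 = 13 ≤ 14, user value 15 + 3 + 6 = 24.
C + D: effort 9 + 3 = 12 ≤ 14, user value 10 + 15 = 25.
Best is D and J with total user value 31.

31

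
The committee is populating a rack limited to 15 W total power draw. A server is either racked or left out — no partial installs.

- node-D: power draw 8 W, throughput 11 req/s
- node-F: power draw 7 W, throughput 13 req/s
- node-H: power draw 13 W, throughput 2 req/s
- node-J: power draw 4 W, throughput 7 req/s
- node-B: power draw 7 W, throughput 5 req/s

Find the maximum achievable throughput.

24

Take node-D and node-F: power draw 8 + 7 = 15 ≤ 15, throughput 11 + 13 = 24.
No other feasible combination does better.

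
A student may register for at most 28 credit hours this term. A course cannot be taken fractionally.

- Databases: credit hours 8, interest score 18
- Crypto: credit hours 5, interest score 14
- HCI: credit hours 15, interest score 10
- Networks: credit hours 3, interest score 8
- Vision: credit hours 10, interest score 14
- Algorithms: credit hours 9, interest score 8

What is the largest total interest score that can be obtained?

54

Treat it as a binary knapsack problem.
Take Databases, Crypto, Networks, and Vision: credit hours 8 + 5 + 3 + 10 = 26 ≤ 28, interest score 18 + 14 + 8 + 14 = 54.
No other feasible combination does better.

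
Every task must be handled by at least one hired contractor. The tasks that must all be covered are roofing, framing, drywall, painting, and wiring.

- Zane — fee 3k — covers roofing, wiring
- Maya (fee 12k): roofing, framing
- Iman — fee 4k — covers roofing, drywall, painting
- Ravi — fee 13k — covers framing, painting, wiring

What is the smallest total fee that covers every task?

17

This is an integer covering problem.
Choose Iman and Ravi: together they cover roofing, framing, drywall, painting, wiring — every task.
Total fee: 4 + 13 = 17.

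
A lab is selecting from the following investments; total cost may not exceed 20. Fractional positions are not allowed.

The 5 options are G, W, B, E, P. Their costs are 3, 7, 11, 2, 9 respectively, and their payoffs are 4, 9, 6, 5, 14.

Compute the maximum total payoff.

28

This is an integer program with binary decision variables.
Allowing fractional choices, the relaxed optimum would be about 30.7, but investments are indivisible.
G + E + P: cost 3 + 2 + 9 = 14 ≤ 20, payoff 4 + 5 + 14 = 23.
G + W + P: cost 3 + 7 + 9 = 19 ≤ 20, payoff 4 + 9 + 14 = 27.
W + E + P: cost 7 + 2 + 9 = 18 ≤ 20, payoff 9 + 5 + 14 = 28.
Best is W, E, and P with total payoff 28.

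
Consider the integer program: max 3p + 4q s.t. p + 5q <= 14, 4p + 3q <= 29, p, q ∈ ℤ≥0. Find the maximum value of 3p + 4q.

22

Relaxing integrality, the LP optimum is 24.53 at (p,q) = (6.06, 1.59), which is not an integer point.
(p,q)=(6,1): 1·6+5·1=11≤14, 4·6+3·1=27≤29, objective 22.
(p,q)=(7,0): 1·7+5·0=7≤14, 4·7+3·0=28≤29, objective 21.
(p,q)=(5,1): 1·5+5·1=10≤14, 4·5+3·1=23≤29, objective 19.
(p,q)=(6,0): 1·6+5·0=6≤14, 4·6+3·0=24≤29, objective 18.
No feasible integer point exceeds 22.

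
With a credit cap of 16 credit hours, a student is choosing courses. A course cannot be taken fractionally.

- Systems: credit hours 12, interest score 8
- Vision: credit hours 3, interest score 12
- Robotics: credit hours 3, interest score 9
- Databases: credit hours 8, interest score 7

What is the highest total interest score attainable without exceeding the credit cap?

Take Vision, Robotics, and Databases: credit hours 3 + 3 + 8 = 14 ≤ 16, interest score 12 + 9 + 7 = 28.
No other feasible combination does better.

28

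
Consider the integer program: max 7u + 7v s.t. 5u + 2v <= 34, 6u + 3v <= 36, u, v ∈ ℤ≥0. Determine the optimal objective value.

84

(u,v)=(0,12): 5·0+2·12=24≤34, 6·0+3·12=36≤36, objective 84.
(u,v)=(0,11): 5·0+2·11=22≤34, 6·0+3·11=33≤36, objective 77.
The best lattice point is (0,12), giving 84.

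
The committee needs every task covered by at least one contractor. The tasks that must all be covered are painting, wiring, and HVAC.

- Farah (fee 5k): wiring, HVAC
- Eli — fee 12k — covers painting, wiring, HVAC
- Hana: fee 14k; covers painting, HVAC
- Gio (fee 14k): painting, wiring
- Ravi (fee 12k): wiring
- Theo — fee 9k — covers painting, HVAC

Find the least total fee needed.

12

Eli alone covers painting, wiring, HVAC — every task.
Total fee: 12.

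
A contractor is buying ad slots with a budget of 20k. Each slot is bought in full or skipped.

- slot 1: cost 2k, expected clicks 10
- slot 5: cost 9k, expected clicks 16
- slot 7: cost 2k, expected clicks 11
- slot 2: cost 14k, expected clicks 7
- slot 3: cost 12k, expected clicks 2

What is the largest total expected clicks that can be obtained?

Take slot 1, slot 5, and slot 7: cost 2 + 9 + 2 = 13 ≤ 20, expected clicks 10 + 16 + 11 = 37.
No other feasible combination does better.

37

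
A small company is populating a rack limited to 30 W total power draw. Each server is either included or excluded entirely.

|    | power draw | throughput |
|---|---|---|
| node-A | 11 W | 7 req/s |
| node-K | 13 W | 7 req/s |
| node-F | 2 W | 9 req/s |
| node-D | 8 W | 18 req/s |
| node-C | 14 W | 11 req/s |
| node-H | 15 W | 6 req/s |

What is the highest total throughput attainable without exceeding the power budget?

38

Allowing fractional choices, the relaxed optimum would be about 41.8, but servers are indivisible.
node-K + node-F + node-D: power draw 13 + 2 + 8 = 23 ≤ 30, throughput 7 + 9 + 18 = 34.
node-A + node-F + node-D: power draw 11 + 2 + 8 = 21 ≤ 30, throughput 7 + 9 + 18 = 34.
node-F + node-D + node-C: power draw 2 + 8 + 14 = 24 ≤ 30, throughput 9 + 18 + 11 = 38.
Best is node-F, node-D, and node-C with total throughput 38.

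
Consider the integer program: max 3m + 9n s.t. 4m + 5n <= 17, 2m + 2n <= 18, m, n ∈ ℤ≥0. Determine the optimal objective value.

27

The continuous relaxation peaks at (0, 3.4) with value 30.60; rounding to a feasible lattice point costs some objective.
(m,n)=(0,3) is feasible, giving 27.
(m,n)=(1,2) is feasible, giving 21.
No feasible integer point exceeds 27.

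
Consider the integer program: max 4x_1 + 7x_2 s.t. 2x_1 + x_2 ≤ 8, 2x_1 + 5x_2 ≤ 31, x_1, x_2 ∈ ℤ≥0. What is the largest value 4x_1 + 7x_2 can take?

The continuous relaxation peaks at (1.12, 5.75) with value 44.75; rounding to a feasible lattice point costs some objective.
(x_1,x_2)=(0,6): 2·0+1·6=6≤8, 2·0+5·6=30≤31, objective 42.
(x_1,x_2)=(1,5): 2·1+1·5=7≤8, 2·1+5·5=27≤31, objective 39.
(x_1,x_2)=(2,4): 2·2+1·4=8≤8, 2·2+5·4=24≤31, objective 36.
No feasible integer point exceeds 42.

42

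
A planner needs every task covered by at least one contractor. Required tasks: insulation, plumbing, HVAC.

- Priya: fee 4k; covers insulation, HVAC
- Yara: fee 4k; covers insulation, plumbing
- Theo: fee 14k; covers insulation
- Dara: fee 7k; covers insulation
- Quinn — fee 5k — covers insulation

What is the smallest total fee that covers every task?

This is a weighted set-cover instance.
Choose Priya and Yara: together they cover insulation, plumbing, HVAC — every task.
Total fee: 4 + 4 = 8.
No cover costs less than 8.

8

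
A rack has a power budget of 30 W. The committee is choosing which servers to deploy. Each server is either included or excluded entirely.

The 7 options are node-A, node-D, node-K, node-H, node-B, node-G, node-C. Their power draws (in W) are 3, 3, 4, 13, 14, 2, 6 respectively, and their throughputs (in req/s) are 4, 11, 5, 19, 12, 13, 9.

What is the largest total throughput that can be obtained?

57

node-D + node-H + node-G + node-C: power draw 3 + 13 + 2 + 6 = 24 ≤ 30, throughput 11 + 19 + 13 + 9 = 52.
node-A + node-D + node-H + node-G + node-C: power draw 3 + 3 + 13 + 2 + 6 = 27 ≤ 30, throughput 4 + 11 + 19 + 13 + 9 = 56.
node-D + node-K + node-H + node-G + node-C: power draw 3 + 4 + 13 + 2 + 6 = 28 ≤ 30, throughput 11 + 5 + 19 + 13 + 9 = 57.
Best is node-D, node-K, node-H, node-G, and node-C with total throughput 57.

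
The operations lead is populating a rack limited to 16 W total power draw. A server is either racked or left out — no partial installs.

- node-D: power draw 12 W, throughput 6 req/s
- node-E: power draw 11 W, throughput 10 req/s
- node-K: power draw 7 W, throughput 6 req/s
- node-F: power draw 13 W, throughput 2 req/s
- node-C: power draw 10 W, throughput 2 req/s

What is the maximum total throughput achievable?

Allowing fractional choices, the relaxed optimum would be about 14.3, but servers are indivisible.
node-K: power draw 7 ≤ 16, throughput 6.
node-E: power draw 11 ≤ 16, throughput 10.
node-D: power draw 12 ≤ 16, throughput 6.
Best is node-E with total throughput 10.

10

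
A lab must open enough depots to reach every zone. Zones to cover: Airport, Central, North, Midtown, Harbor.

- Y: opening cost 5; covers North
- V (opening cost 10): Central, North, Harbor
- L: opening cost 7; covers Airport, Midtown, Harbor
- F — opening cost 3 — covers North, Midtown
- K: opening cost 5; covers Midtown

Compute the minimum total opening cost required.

17

This is a weighted set-cover instance.
Choose V and L: together they cover Airport, Central, North, Midtown, Harbor — every zone.
Total opening cost: 10 + 7 = 17.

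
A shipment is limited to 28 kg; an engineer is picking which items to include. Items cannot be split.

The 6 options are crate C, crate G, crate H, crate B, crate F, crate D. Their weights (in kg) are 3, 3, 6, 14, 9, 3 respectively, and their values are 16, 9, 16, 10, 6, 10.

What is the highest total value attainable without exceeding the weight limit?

57

Allowing fractional choices, the relaxed optimum would be about 60.3, but items are indivisible.
crate C + crate G + crate H + crate F + crate D: weight 3 + 3 + 6 + 9 + 3 = 24 ≤ 28, value 16 + 9 + 16 + 6 + 10 = 57.
crate C + crate H + crate B + crate D: weight 3 + 6 + 14 + 3 = 26 ≤ 28, value 16 + 16 + 10 + 10 = 52.
crate C + crate G + crate H + crate D: weight 3 + 3 + 6 + 3 = 15 ≤ 28, value 16 + 9 + 16 + 10 = 51.
Best is crate C, crate G, crate H, crate F, and crate D with total value 57.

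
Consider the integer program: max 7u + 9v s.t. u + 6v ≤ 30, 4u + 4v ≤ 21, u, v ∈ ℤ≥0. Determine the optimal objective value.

45

The continuous relaxation peaks at (0.3, 4.95) with value 46.65; rounding to a feasible lattice point costs some objective.
(u,v)=(0,5): 1·0+6·5=30≤30, 4·0+4·5=20≤21, objective 45.
(u,v)=(1,4): 1·1+6·4=25≤30, 4·1+4·4=20≤21, objective 43.
(u,v)=(0,4): 1·0+6·4=24≤30, 4·0+4·4=16≤21, objective 36.
The best lattice point is (0,5), giving 45.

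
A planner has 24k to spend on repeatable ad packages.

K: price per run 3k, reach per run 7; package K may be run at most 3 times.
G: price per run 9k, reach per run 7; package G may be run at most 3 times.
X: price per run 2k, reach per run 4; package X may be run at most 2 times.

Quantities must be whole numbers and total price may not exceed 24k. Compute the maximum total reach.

3×K, 1×G, and 2×X: price 22 ≤ 24, reach 3·7 + 1·7 + 2·4 = 36.
3×K, 1×G, and 1×X: price 20 ≤ 24, reach 3·7 + 1·7 + 1·4 = 32.
Best is 36.

36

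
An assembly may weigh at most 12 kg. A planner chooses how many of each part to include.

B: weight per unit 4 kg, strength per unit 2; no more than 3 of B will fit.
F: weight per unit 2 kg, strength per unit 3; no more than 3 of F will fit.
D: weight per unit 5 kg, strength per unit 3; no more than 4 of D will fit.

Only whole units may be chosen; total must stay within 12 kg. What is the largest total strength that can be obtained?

12

This is a bounded integer knapsack.
F has the best ratio (3/2); taking only F gives at most 3×3 = 9 (stopped by the supply cap of 3).
Mixing does better — 3×F and 1×D: weight 11 ≤ 12, strength 3·3 + 1·3 = 12.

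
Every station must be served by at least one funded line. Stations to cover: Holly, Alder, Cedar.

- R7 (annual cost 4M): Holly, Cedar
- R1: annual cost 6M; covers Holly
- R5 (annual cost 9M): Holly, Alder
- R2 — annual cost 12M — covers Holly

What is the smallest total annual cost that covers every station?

13

Choose R7 and R5: together they cover Holly, Alder, Cedar — every station.
Total annual cost: 4 + 9 = 13.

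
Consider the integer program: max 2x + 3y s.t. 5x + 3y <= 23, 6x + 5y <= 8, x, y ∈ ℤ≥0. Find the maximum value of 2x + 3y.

(x,y)=(0,1): 5·0+3·1=3≤23, 6·0+5·1=5≤8, objective 3.
(x,y)=(1,0): 5·1+3·0=5≤23, 6·1+5·0=6≤8, objective 2.
(x,y)=(0,0): 5·0+3·0=0≤23, 6·0+5·0=0≤8, objective 0.
The best lattice point is (0,1), giving 3.

3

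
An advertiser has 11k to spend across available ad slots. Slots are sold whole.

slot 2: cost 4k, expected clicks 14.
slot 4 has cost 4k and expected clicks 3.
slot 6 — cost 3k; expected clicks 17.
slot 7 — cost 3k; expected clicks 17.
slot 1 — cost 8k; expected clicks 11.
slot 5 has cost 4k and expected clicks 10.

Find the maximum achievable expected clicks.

Allowing fractional choices, the relaxed optimum would be about 50.5, but ad slots are indivisible.
slot 6 + slot 7 + slot 5: cost 3 + 3 + 4 = 10 ≤ 11, expected clicks 17 + 17 + 10 = 44.
slot 2 + slot 6 + slot 7: cost 4 + 3 + 3 = 10 ≤ 11, expected clicks 14 + 17 + 17 = 48.
Best is slot 2, slot 6, and slot 7 with total expected clicks 48.

48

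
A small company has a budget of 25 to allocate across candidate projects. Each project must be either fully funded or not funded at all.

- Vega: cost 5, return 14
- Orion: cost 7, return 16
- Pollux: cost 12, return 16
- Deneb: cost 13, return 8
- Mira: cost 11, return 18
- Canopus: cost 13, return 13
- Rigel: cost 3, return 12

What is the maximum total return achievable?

48

Allowing fractional choices, the relaxed optimum would be about 58.4, but projects are indivisible.
Vega + Orion + Mira: cost 5 + 7 + 11 = 23 ≤ 25, return 14 + 16 + 18 = 48.
Orion + Mira + Rigel: cost 7 + 11 + 3 = 21 ≤ 25, return 16 + 18 + 12 = 46.
Best is Vega, Orion, and Mira with total return 48.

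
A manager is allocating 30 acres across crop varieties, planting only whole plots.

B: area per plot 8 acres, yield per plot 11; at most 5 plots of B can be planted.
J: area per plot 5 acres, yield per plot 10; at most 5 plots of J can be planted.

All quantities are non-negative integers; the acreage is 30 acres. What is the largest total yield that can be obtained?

51

This is a bounded integer knapsack.
J has the best ratio (10/5); taking only J gives at most 5×10 = 50 (stopped by the supply cap of 5).
Mixing does better — 1×B and 4×J: area 28 ≤ 30, yield 1·11 + 4·10 = 51.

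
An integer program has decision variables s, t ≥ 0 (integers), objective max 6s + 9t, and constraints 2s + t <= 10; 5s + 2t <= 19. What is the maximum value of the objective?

(s,t)=(0,9) is feasible, giving 81.
(s,t)=(0,8) is feasible, giving 72.
Maximum is 81 at (s,t)=(0,9).

81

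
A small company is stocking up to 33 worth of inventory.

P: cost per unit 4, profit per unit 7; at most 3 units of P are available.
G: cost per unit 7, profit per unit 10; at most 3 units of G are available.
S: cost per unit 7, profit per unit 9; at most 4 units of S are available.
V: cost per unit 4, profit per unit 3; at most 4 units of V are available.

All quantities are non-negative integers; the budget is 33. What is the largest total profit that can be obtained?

51

P has the best ratio (7/4); taking only P gives at most 3×7 = 21 (stopped by the supply cap of 3).
Mixing does better — 3×P and 3×G: cost 33 ≤ 33, profit 3·7 + 3·10 = 51.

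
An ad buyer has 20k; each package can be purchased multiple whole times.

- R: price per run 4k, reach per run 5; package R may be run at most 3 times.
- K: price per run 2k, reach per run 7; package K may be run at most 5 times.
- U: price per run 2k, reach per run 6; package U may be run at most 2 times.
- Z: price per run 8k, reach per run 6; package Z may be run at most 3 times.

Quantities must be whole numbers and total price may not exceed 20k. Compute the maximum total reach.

This is a bounded integer knapsack.
2×R, 5×K, and 1×U: price 20 ≤ 20, reach 2·5 + 5·7 + 1·6 = 51.
1×R, 5×K, and 2×U: price 18 ≤ 20, reach 1·5 + 5·7 + 2·6 = 52.
Best is 52.

52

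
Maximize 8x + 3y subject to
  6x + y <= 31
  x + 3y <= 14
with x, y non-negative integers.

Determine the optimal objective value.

43

(x,y)=(5,1) is feasible, giving 43.
(x,y)=(4,3) is feasible, giving 41.
(x,y)=(5,0) is feasible, giving 40.
No feasible integer point exceeds 43.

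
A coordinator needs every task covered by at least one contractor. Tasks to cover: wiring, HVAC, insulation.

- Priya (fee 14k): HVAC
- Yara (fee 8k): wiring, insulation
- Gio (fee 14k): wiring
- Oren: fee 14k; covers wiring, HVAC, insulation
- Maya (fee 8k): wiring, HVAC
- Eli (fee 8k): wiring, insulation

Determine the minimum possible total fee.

This is a weighted set-cover instance.
The greedy cost-per-new-task heuristic would pick Yara and Maya for 16, but a cheaper cover exists.
Oren alone covers wiring, HVAC, insulation — every task.
Total fee: 14.
No cover costs less than 14.

14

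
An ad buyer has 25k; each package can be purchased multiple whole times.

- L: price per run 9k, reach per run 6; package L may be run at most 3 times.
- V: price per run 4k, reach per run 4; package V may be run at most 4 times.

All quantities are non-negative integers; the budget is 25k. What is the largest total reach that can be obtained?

22

1×L and 3×V: price 21 ≤ 25, reach 1·6 + 3·4 = 18.
1×L and 4×V: price 25 ≤ 25, reach 1·6 + 4·4 = 22.
Best is 22.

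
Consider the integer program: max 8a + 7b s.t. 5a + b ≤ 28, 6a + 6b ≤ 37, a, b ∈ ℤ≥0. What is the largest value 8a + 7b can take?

47

Relaxing integrality, the LP optimum is 48.62 at (a,b) = (5.46, 0.708), which is not an integer point.
(a,b)=(5,1): 5·5+1·1=26≤28, 6·5+6·1=36≤37, objective 47.
(a,b)=(4,2): 5·4+1·2=22≤28, 6·4+6·2=36≤37, objective 46.
(a,b)=(5,0): 5·5+1·0=25≤28, 6·5+6·0=30≤37, objective 40.
The best lattice point is (5,1), giving 47.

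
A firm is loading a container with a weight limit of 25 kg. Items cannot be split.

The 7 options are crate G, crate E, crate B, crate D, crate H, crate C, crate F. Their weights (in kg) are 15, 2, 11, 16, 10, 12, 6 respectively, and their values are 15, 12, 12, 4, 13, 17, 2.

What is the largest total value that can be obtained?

42

Allowing fractional choices, the relaxed optimum would be about 43.1, but items are indivisible.
crate E + crate B + crate H: weight 2 + 11 + 10 = 23 ≤ 25, value 12 + 12 + 13 = 37.
crate E + crate B + crate C: weight 2 + 11 + 12 = 25 ≤ 25, value 12 + 12 + 17 = 41.
crate E + crate H + crate C: weight 2 + 10 + 12 = 24 ≤ 25, value 12 + 13 + 17 = 42.
Best is crate E, crate H, and crate C with total value 42.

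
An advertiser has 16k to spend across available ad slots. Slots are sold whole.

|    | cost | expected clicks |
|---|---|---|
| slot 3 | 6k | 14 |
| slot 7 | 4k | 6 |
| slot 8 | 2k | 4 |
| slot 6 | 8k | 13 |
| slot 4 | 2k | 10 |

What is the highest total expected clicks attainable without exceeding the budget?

This is a 0-1 knapsack instance.
slot 3 + slot 6 + slot 4: cost 6 + 8 + 2 = 16 ≤ 16, expected clicks 14 + 13 + 10 = 37.
slot 7 + slot 8 + slot 6 + slot 4: cost 4 + 2 + 8 + 2 = 16 ≤ 16, expected clicks 6 + 4 + 13 + 10 = 33.
slot 3 + slot 7 + slot 8 + slot 4: cost 6 + 4 + 2 + 2 = 14 ≤ 16, expected clicks 14 + 6 + 4 + 10 = 34.
Best is slot 3, slot 6, and slot 4 with total expected clicks 37.

37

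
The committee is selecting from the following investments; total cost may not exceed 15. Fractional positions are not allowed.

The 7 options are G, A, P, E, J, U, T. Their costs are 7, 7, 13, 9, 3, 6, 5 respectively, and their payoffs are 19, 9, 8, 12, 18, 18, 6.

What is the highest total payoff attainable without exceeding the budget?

43

Allowing fractional choices, the relaxed optimum would be about 52.3, but investments are indivisible.
G + J + T: cost 7 + 3 + 5 = 15 ≤ 15, payoff 19 + 18 + 6 = 43.
G + J: cost 7 + 3 = 10 ≤ 15, payoff 19 + 18 = 37.
J + U + T: cost 3 + 6 + 5 = 14 ≤ 15, payoff 18 + 18 + 6 = 42.
Best is G, J, and T with total payoff 43.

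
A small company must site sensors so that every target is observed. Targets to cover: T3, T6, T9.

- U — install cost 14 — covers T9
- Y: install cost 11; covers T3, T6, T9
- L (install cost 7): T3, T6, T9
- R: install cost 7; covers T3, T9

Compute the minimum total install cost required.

7

L alone covers T3, T6, T9 — every target.
Total install cost: 7.
No cover costs less than 7.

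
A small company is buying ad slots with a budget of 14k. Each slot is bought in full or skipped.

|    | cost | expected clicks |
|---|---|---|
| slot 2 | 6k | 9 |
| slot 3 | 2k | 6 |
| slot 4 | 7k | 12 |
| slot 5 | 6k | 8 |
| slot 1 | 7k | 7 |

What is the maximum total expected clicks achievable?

23

slot 2 + slot 3 + slot 5: cost 6 + 2 + 6 = 14 ≤ 14, expected clicks 9 + 6 + 8 = 23.
slot 2 + slot 4: cost 6 + 7 = 13 ≤ 14, expected clicks 9 + 12 = 21.
Best is slot 2, slot 3, and slot 5 with total expected clicks 23.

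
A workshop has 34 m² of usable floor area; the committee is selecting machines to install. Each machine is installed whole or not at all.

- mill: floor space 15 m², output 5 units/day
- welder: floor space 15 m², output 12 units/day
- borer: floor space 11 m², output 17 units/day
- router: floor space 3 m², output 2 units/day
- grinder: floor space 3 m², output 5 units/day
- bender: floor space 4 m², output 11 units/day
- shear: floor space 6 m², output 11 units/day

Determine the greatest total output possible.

This is a 0-1 knapsack instance.
Take borer, router, grinder, bender, and shear: floor space 11 + 3 + 3 + 4 + 6 = 27 ≤ 34, output 17 + 2 + 5 + 11 + 11 = 46.
No other feasible combination does better.

46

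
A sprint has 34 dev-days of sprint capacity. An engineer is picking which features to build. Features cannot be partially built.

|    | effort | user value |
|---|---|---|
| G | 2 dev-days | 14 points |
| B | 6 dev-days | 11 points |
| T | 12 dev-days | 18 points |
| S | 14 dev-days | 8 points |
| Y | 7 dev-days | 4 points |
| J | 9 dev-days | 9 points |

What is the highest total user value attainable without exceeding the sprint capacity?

G + B + T + S: effort 2 + 6 + 12 + 14 = 34 ≤ 34, user value 14 + 11 + 18 + 8 = 51.
G + B + T + J: effort 2 + 6 + 12 + 9 = 29 ≤ 34, user value 14 + 11 + 18 + 9 = 52.
Best is G, B, T, and J with total user value 52.

52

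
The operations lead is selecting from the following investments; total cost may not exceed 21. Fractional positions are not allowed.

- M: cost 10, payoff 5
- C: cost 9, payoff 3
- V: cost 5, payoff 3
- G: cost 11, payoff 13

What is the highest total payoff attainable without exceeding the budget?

This is a 0-1 knapsack instance.
M + G: cost 10 + 11 = 21 ≤ 21, payoff 5 + 13 = 18.
V + G: cost 5 + 11 = 16 ≤ 21, payoff 3 + 13 = 16.
Best is M and G with total payoff 18.

18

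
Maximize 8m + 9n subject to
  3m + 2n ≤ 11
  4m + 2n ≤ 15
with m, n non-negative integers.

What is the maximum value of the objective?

(m,n)=(0,5): 3·0+2·5=10≤11, 4·0+2·5=10≤15, objective 45.
(m,n)=(1,4): 3·1+2·4=11≤11, 4·1+2·4=12≤15, objective 44.
(m,n)=(0,4): 3·0+2·4=8≤11, 4·0+2·4=8≤15, objective 36.
No feasible integer point exceeds 45.

45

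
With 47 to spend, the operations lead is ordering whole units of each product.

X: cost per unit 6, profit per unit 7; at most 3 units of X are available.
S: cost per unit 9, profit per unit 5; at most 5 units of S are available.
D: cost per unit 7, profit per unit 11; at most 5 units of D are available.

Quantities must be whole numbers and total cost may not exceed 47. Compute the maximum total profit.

3×X and 4×D: cost 46 ≤ 47, profit 3·7 + 4·11 = 65.
2×X and 5×D: cost 47 ≤ 47, profit 2·7 + 5·11 = 69.
Best is 69.

69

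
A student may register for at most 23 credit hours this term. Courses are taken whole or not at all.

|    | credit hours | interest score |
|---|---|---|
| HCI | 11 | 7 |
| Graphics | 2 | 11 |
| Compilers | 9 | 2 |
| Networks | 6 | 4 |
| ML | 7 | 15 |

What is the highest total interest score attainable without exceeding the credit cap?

33

Allowing fractional choices, the relaxed optimum would be about 35.1, but courses are indivisible.
HCI + Graphics + ML: credit hours 11 + 2 + 7 = 20 ≤ 23, interest score 7 + 11 + 15 = 33.
Graphics + Networks + ML: credit hours 2 + 6 + 7 = 15 ≤ 23, interest score 11 + 4 + 15 = 30.
Graphics + Compilers + ML: credit hours 2 + 9 + 7 = 18 ≤ 23, interest score 11 + 2 + 15 = 28.
Best is HCI, Graphics, and ML with total interest score 33.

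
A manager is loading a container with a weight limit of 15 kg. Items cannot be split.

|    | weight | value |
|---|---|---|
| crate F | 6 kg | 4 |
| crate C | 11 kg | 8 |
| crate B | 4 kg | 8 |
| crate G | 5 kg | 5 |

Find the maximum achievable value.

Take crate F, crate B, and crate G: weight 6 + 4 + 5 = 15 ≤ 15, value 4 + 8 + 5 = 17.
No other feasible combination does better.

17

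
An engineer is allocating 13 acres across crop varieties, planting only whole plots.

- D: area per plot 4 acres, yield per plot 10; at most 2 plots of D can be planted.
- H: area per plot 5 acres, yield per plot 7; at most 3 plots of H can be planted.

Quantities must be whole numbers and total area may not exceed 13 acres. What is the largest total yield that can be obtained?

Take 2×D and 1×H: area 13 ≤ 13, yield 2·10 + 1·7 = 27.
D has the best ratio (10/4) and is taken to its limit of 2; remaining capacity is filled optimally with the others.

27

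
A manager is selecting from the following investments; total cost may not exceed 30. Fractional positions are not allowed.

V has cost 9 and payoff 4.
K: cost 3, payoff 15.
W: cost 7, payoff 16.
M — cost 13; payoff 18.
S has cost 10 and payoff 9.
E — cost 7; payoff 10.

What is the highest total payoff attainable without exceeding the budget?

K + W + M: cost 3 + 7 + 13 = 23 ≤ 30, payoff 15 + 16 + 18 = 49.
K + W + S + E: cost 3 + 7 + 10 + 7 = 27 ≤ 30, payoff 15 + 16 + 9 + 10 = 50.
K + W + M + E: cost 3 + 7 + 13 + 7 = 30 ≤ 30, payoff 15 + 16 + 18 + 10 = 59.
Best is K, W, M, and E with total payoff 59.

59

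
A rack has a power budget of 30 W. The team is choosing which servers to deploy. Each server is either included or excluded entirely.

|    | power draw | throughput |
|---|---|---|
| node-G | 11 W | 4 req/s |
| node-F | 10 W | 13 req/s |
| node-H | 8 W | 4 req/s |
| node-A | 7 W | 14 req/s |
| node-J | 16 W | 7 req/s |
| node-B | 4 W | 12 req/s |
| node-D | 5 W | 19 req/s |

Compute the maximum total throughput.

node-F + node-H + node-A + node-D: power draw 10 + 8 + 7 + 5 = 30 ≤ 30, throughput 13 + 4 + 14 + 19 = 50.
node-H + node-A + node-B + node-D: power draw 8 + 7 + 4 + 5 = 24 ≤ 30, throughput 4 + 14 + 12 + 19 = 49.
node-F + node-A + node-B + node-D: power draw 10 + 7 + 4 + 5 = 26 ≤ 30, throughput 13 + 14 + 12 + 19 = 58.
Best is node-F, node-A, node-B, and node-D with total throughput 58.

58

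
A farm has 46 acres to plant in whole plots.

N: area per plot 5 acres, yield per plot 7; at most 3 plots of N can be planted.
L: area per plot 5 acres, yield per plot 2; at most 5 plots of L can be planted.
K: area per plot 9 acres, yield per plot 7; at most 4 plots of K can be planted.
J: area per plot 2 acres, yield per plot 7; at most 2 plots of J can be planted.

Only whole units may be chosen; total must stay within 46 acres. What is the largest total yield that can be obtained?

56

This is a bounded integer knapsack.
Take 3×N, 3×K, and 2×J: area 46 ≤ 46, yield 3·7 + 3·7 + 2·7 = 56.
J has the best ratio (7/2) and is taken to its limit of 2; remaining capacity is filled optimally with the others.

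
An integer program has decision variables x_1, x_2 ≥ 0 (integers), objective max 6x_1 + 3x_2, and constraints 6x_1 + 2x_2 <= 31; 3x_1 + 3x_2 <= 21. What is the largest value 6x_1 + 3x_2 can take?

33

The continuous relaxation peaks at (4.25, 2.75) with value 33.75; rounding to a feasible lattice point costs some objective.
(x_1,x_2)=(4,3) is feasible, giving 33.
(x_1,x_2)=(3,4) is feasible, giving 30.
The best lattice point is (4,3), giving 33.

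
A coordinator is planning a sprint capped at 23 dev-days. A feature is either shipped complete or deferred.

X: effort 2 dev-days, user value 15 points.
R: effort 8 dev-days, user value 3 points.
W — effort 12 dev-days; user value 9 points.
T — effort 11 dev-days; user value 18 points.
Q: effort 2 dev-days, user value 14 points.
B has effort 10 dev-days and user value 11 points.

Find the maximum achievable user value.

Treat it as a binary knapsack problem.
Allowing fractional choices, the relaxed optimum would be about 55.8, but features are indivisible.
X + R + T + Q: effort 2 + 8 + 11 + 2 = 23 ≤ 23, user value 15 + 3 + 18 + 14 = 50.
X + T + Q: effort 2 + 11 + 2 = 15 ≤ 23, user value 15 + 18 + 14 = 47.
Best is X, R, T, and Q with total user value 50.

50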